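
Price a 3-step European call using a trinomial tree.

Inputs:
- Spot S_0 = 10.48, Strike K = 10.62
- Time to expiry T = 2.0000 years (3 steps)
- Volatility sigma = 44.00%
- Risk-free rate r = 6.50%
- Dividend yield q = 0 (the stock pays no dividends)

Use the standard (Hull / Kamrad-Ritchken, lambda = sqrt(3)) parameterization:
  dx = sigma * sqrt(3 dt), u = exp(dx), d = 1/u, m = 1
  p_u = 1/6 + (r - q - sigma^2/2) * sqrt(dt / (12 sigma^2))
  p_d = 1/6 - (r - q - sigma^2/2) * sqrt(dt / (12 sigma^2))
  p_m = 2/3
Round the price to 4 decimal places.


Answer: Price = V(0,0) = 2.8376

Derivation:
dt = T/N = 0.666667; dx = sigma*sqrt(3*dt) = 0.622254
u = exp(dx) = 1.863123; d = 1/u = 0.536733
p_u = 0.149632, p_m = 0.666667, p_d = 0.183702
Discount per step: exp(-r*dt) = 0.957592
Stock lattice S(k, j) with j the centered position index:
  k=0: S(0,+0) = 10.4800
  k=1: S(1,-1) = 5.6250; S(1,+0) = 10.4800; S(1,+1) = 19.5255
  k=2: S(2,-2) = 3.0191; S(2,-1) = 5.6250; S(2,+0) = 10.4800; S(2,+1) = 19.5255; S(2,+2) = 36.3785
  k=3: S(3,-3) = 1.6205; S(3,-2) = 3.0191; S(3,-1) = 5.6250; S(3,+0) = 10.4800; S(3,+1) = 19.5255; S(3,+2) = 36.3785; S(3,+3) = 67.7775
Terminal payoffs V(N, j) = max(S_T - K, 0):
  V(3,-3) = 0.000000; V(3,-2) = 0.000000; V(3,-1) = 0.000000; V(3,+0) = 0.000000; V(3,+1) = 8.905526; V(3,+2) = 25.758452; V(3,+3) = 57.157520
Backward induction: V(k, j) = exp(-r*dt) * [p_u * V(k+1, j+1) + p_m * V(k+1, j) + p_d * V(k+1, j-1)]
  V(2,-2) = exp(-r*dt) * [p_u*0.000000 + p_m*0.000000 + p_d*0.000000] = 0.000000
  V(2,-1) = exp(-r*dt) * [p_u*0.000000 + p_m*0.000000 + p_d*0.000000] = 0.000000
  V(2,+0) = exp(-r*dt) * [p_u*8.905526 + p_m*0.000000 + p_d*0.000000] = 1.276040
  V(2,+1) = exp(-r*dt) * [p_u*25.758452 + p_m*8.905526 + p_d*0.000000] = 9.376073
  V(2,+2) = exp(-r*dt) * [p_u*57.157520 + p_m*25.758452 + p_d*8.905526] = 26.200529
  V(1,-1) = exp(-r*dt) * [p_u*1.276040 + p_m*0.000000 + p_d*0.000000] = 0.182839
  V(1,+0) = exp(-r*dt) * [p_u*9.376073 + p_m*1.276040 + p_d*0.000000] = 2.158079
  V(1,+1) = exp(-r*dt) * [p_u*26.200529 + p_m*9.376073 + p_d*1.276040] = 9.964281
  V(0,+0) = exp(-r*dt) * [p_u*9.964281 + p_m*2.158079 + p_d*0.182839] = 2.837615


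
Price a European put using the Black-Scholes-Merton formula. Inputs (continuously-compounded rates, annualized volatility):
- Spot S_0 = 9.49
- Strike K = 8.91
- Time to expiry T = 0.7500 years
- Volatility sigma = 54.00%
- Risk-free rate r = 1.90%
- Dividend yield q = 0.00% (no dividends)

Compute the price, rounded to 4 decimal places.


Answer: Price = 1.3588

Derivation:
d1 = (ln(S/K) + (r - q + 0.5*sigma^2) * T) / (sigma * sqrt(T)) = 0.39915083
d2 = d1 - sigma * sqrt(T) = -0.06850288
exp(-rT) = 0.98585105; exp(-qT) = 1.00000000
P = K * exp(-rT) * N(-d2) - S_0 * exp(-qT) * N(-d1)
N(-d1) = 0.34489103; N(-d2) = 0.52730734
P = 8.9100 * 0.98585105 * 0.52730734 - 9.4900 * 1.00000000 * 0.34489103 = 1.3588


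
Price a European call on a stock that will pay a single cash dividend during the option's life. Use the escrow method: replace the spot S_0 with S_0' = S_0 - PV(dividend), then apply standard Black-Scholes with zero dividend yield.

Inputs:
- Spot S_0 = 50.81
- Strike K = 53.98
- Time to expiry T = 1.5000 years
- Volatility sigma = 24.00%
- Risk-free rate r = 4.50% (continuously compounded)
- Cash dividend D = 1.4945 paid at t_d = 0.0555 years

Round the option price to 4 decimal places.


PV(D) = D * exp(-r * t_d) = 1.4945 * 0.99750562 = 1.49077214
S_0' = S_0 - PV(D) = 50.8100 - 1.49077214 = 49.31922786
d1 = (ln(S_0'/K) + (r + sigma^2/2)*T) / (sigma*sqrt(T)) = 0.06940362
d2 = d1 - sigma*sqrt(T) = -0.22453515
exp(-rT) = 0.93472772
N(d1) = 0.52766583; N(d2) = 0.41117046
C = S_0' * N(d1) - K * exp(-rT) * N(d2) = 49.31922786 * 0.52766583 - 53.9800 * 0.93472772 * 0.41117046 = 5.2778

Answer: Price = 5.2778


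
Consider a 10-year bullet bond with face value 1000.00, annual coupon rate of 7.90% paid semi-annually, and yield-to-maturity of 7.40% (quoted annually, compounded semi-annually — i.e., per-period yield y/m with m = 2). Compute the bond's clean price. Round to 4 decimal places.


Coupon per period c = face * coupon_rate / m = 39.500000
Periods per year m = 2; per-period yield y/m = 0.037000
Number of cashflows N = 20
Cashflows (t years, CF_t, discount factor 1/(1+y/m)^(m*t), PV):
  t = 0.5000: CF_t = 39.500000, DF = 0.964320, PV = 38.090646
  t = 1.0000: CF_t = 39.500000, DF = 0.929913, PV = 36.731578
  t = 1.5000: CF_t = 39.500000, DF = 0.896734, PV = 35.421001
  t = 2.0000: CF_t = 39.500000, DF = 0.864739, PV = 34.157185
  t = 2.5000: CF_t = 39.500000, DF = 0.833885, PV = 32.938462
  t = 3.0000: CF_t = 39.500000, DF = 0.804132, PV = 31.763223
  t = 3.5000: CF_t = 39.500000, DF = 0.775441, PV = 30.629916
  t = 4.0000: CF_t = 39.500000, DF = 0.747773, PV = 29.537045
  t = 4.5000: CF_t = 39.500000, DF = 0.721093, PV = 28.483168
  t = 5.0000: CF_t = 39.500000, DF = 0.695364, PV = 27.466893
  t = 5.5000: CF_t = 39.500000, DF = 0.670554, PV = 26.486878
  t = 6.0000: CF_t = 39.500000, DF = 0.646629, PV = 25.541831
  t = 6.5000: CF_t = 39.500000, DF = 0.623557, PV = 24.630502
  t = 7.0000: CF_t = 39.500000, DF = 0.601309, PV = 23.751689
  t = 7.5000: CF_t = 39.500000, DF = 0.579854, PV = 22.904233
  t = 8.0000: CF_t = 39.500000, DF = 0.559165, PV = 22.087013
  t = 8.5000: CF_t = 39.500000, DF = 0.539214, PV = 21.298952
  t = 9.0000: CF_t = 39.500000, DF = 0.519975, PV = 20.539009
  t = 9.5000: CF_t = 39.500000, DF = 0.501422, PV = 19.806180
  t = 10.0000: CF_t = 1039.500000, DF = 0.483532, PV = 502.631111
Price P = sum_t PV_t = 1034.896513

Answer: Price = 1034.8965


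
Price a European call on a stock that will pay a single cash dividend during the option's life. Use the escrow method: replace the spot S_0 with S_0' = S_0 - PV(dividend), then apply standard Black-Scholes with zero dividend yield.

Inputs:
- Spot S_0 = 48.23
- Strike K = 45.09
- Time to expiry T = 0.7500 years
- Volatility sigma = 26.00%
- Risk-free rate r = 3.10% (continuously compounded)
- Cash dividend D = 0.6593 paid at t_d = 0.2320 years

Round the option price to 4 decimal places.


PV(D) = D * exp(-r * t_d) = 0.6593 * 0.99283380 = 0.65457532
S_0' = S_0 - PV(D) = 48.2300 - 0.65457532 = 47.57542468
d1 = (ln(S_0'/K) + (r + sigma^2/2)*T) / (sigma*sqrt(T)) = 0.45413416
d2 = d1 - sigma*sqrt(T) = 0.22896756
exp(-rT) = 0.97701820
N(d1) = 0.67513387; N(d2) = 0.59055293
C = S_0' * N(d1) - K * exp(-rT) * N(d2) = 47.57542468 * 0.67513387 - 45.0900 * 0.97701820 * 0.59055293 = 6.1037

Answer: Price = 6.1037


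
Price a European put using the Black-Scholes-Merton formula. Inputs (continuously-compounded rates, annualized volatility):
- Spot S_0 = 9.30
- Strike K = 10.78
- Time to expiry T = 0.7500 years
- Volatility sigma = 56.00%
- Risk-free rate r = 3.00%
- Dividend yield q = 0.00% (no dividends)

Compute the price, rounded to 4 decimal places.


d1 = (ln(S/K) + (r - q + 0.5*sigma^2) * T) / (sigma * sqrt(T)) = -0.01562591
d2 = d1 - sigma * sqrt(T) = -0.50060014
exp(-rT) = 0.97775124; exp(-qT) = 1.00000000
P = K * exp(-rT) * N(-d2) - S_0 * exp(-qT) * N(-d1)
N(-d1) = 0.50623358; N(-d2) = 0.69167372
P = 10.7800 * 0.97775124 * 0.69167372 - 9.3000 * 1.00000000 * 0.50623358 = 2.5824

Answer: Price = 2.5824


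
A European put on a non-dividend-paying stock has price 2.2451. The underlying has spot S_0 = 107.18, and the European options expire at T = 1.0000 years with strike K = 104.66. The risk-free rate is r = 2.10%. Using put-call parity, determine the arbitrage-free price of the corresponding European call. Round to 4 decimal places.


Put-call parity: C - P = S_0 * exp(-qT) - K * exp(-rT).
S_0 * exp(-qT) = 107.1800 * 1.00000000 = 107.18000000
K * exp(-rT) = 104.6600 * 0.97921896 = 102.48505683
C = P + S*exp(-qT) - K*exp(-rT)
C = 2.2451 + 107.18000000 - 102.48505683 = 6.9400

Answer: Call price = 6.9400


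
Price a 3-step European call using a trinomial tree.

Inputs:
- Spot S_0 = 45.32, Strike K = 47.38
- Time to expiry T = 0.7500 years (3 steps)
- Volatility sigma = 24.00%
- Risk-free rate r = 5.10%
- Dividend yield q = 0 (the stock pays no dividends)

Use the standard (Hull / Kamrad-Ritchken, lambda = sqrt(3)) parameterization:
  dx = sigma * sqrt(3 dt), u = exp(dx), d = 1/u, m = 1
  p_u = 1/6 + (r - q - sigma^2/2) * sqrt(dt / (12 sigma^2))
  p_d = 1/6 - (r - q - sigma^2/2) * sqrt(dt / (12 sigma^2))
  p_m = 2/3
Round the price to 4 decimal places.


Answer: Price = V(0,0) = 3.6008

Derivation:
dt = T/N = 0.250000; dx = sigma*sqrt(3*dt) = 0.207846
u = exp(dx) = 1.231024; d = 1/u = 0.812332
p_u = 0.180018, p_m = 0.666667, p_d = 0.153315
Discount per step: exp(-r*dt) = 0.987331
Stock lattice S(k, j) with j the centered position index:
  k=0: S(0,+0) = 45.3200
  k=1: S(1,-1) = 36.8149; S(1,+0) = 45.3200; S(1,+1) = 55.7900
  k=2: S(2,-2) = 29.9059; S(2,-1) = 36.8149; S(2,+0) = 45.3200; S(2,+1) = 55.7900; S(2,+2) = 68.6788
  k=3: S(3,-3) = 24.2935; S(3,-2) = 29.9059; S(3,-1) = 36.8149; S(3,+0) = 45.3200; S(3,+1) = 55.7900; S(3,+2) = 68.6788; S(3,+3) = 84.5452
Terminal payoffs V(N, j) = max(S_T - K, 0):
  V(3,-3) = 0.000000; V(3,-2) = 0.000000; V(3,-1) = 0.000000; V(3,+0) = 0.000000; V(3,+1) = 8.409994; V(3,+2) = 21.298805; V(3,+3) = 37.165236
Backward induction: V(k, j) = exp(-r*dt) * [p_u * V(k+1, j+1) + p_m * V(k+1, j) + p_d * V(k+1, j-1)]
  V(2,-2) = exp(-r*dt) * [p_u*0.000000 + p_m*0.000000 + p_d*0.000000] = 0.000000
  V(2,-1) = exp(-r*dt) * [p_u*0.000000 + p_m*0.000000 + p_d*0.000000] = 0.000000
  V(2,+0) = exp(-r*dt) * [p_u*8.409994 + p_m*0.000000 + p_d*0.000000] = 1.494769
  V(2,+1) = exp(-r*dt) * [p_u*21.298805 + p_m*8.409994 + p_d*0.000000] = 9.321222
  V(2,+2) = exp(-r*dt) * [p_u*37.165236 + p_m*21.298805 + p_d*8.409994] = 21.898005
  V(1,-1) = exp(-r*dt) * [p_u*1.494769 + p_m*0.000000 + p_d*0.000000] = 0.265676
  V(1,+0) = exp(-r*dt) * [p_u*9.321222 + p_m*1.494769 + p_d*0.000000] = 2.640616
  V(1,+1) = exp(-r*dt) * [p_u*21.898005 + p_m*9.321222 + p_d*1.494769] = 10.253779
  V(0,+0) = exp(-r*dt) * [p_u*10.253779 + p_m*2.640616 + p_d*0.265676] = 3.600803


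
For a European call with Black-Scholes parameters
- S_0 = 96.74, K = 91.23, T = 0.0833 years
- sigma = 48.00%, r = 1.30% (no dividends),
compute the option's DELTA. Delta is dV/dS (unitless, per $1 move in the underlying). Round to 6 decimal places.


Answer: Delta = 0.691600

Derivation:
d1 = 0.5003902407; d2 = 0.3618538917
phi(d1) = 0.3519966115; exp(-qT) = 1.0000000000; exp(-rT) = 0.9989176861
N(d1) = 0.6915998381
Delta = exp(-qT) * N(d1) = 1.0000000000 * 0.6915998381 = 0.691600


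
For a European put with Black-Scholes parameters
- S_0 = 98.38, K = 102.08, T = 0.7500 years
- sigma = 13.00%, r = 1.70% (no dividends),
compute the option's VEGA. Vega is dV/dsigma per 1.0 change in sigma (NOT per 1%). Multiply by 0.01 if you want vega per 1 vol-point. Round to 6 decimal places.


Answer: Vega = 33.566034

Derivation:
d1 = -0.1583875036; d2 = -0.2709708061
phi(d1) = 0.3939694803; exp(-qT) = 1.0000000000; exp(-rT) = 0.9873309369
Vega = S * exp(-qT) * phi(d1) * sqrt(T) = 98.3800 * 1.0000000000 * 0.3939694803 * 0.8660254038 = 33.566034


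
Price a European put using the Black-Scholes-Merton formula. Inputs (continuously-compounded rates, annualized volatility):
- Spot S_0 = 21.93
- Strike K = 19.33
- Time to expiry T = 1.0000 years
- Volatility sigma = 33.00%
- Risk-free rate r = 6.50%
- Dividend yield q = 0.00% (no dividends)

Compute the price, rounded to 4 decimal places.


Answer: Price = 1.1387

Derivation:
d1 = (ln(S/K) + (r - q + 0.5*sigma^2) * T) / (sigma * sqrt(T)) = 0.74438566
d2 = d1 - sigma * sqrt(T) = 0.41438566
exp(-rT) = 0.93706746; exp(-qT) = 1.00000000
P = K * exp(-rT) * N(-d2) - S_0 * exp(-qT) * N(-d1)
N(-d1) = 0.22832159; N(-d2) = 0.33929584
P = 19.3300 * 0.93706746 * 0.33929584 - 21.9300 * 1.00000000 * 0.22832159 = 1.1387


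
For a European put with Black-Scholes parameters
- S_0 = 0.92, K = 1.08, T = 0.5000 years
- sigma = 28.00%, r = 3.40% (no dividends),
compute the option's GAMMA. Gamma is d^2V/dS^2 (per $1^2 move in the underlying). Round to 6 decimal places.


Answer: Gamma = 1.801596

Derivation:
d1 = -0.6249947642; d2 = -0.8229846629
phi(d1) = 0.3281620424; exp(-qT) = 1.0000000000; exp(-rT) = 0.9831436846
Gamma = exp(-qT) * phi(d1) / (S * sigma * sqrt(T)) = 1.0000000000 * 0.3281620424 / (0.9200 * 0.2800 * 0.7071067812) = 1.801596


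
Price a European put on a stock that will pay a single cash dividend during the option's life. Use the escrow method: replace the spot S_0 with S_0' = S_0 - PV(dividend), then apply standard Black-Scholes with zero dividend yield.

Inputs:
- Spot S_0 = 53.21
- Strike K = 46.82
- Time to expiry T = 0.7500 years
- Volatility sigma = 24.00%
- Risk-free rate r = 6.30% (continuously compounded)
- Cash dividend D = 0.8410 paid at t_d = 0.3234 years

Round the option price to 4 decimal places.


PV(D) = D * exp(-r * t_d) = 0.8410 * 0.97983195 = 0.82403867
S_0' = S_0 - PV(D) = 53.2100 - 0.82403867 = 52.38596133
d1 = (ln(S_0'/K) + (r + sigma^2/2)*T) / (sigma*sqrt(T)) = 0.87169392
d2 = d1 - sigma*sqrt(T) = 0.66384783
exp(-rT) = 0.95384891
N(-d1) = 0.19168769; N(-d2) = 0.25339386
P = K * exp(-rT) * N(-d2) - S_0' * N(-d1) = 46.8200 * 0.95384891 * 0.25339386 - 52.38596133 * 0.19168769 = 1.2746

Answer: Price = 1.2746


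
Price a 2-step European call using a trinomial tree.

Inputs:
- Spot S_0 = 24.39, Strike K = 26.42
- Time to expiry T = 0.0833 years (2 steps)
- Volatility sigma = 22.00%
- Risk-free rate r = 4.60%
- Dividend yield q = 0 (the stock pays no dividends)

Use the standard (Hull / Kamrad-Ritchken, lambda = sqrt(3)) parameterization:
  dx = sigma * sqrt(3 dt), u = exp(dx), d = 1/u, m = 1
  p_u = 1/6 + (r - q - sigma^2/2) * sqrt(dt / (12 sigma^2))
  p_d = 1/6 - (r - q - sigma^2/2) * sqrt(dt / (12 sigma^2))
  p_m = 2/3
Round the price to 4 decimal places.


Answer: Price = V(0,0) = 0.0615

Derivation:
dt = T/N = 0.041650; dx = sigma*sqrt(3*dt) = 0.077766
u = exp(dx) = 1.080870; d = 1/u = 0.925181
p_u = 0.172504, p_m = 0.666667, p_d = 0.160829
Discount per step: exp(-r*dt) = 0.998086
Stock lattice S(k, j) with j the centered position index:
  k=0: S(0,+0) = 24.3900
  k=1: S(1,-1) = 22.5652; S(1,+0) = 24.3900; S(1,+1) = 26.3624
  k=2: S(2,-2) = 20.8768; S(2,-1) = 22.5652; S(2,+0) = 24.3900; S(2,+1) = 26.3624; S(2,+2) = 28.4943
Terminal payoffs V(N, j) = max(S_T - K, 0):
  V(2,-2) = 0.000000; V(2,-1) = 0.000000; V(2,+0) = 0.000000; V(2,+1) = 0.000000; V(2,+2) = 2.074343
Backward induction: V(k, j) = exp(-r*dt) * [p_u * V(k+1, j+1) + p_m * V(k+1, j) + p_d * V(k+1, j-1)]
  V(1,-1) = exp(-r*dt) * [p_u*0.000000 + p_m*0.000000 + p_d*0.000000] = 0.000000
  V(1,+0) = exp(-r*dt) * [p_u*0.000000 + p_m*0.000000 + p_d*0.000000] = 0.000000
  V(1,+1) = exp(-r*dt) * [p_u*2.074343 + p_m*0.000000 + p_d*0.000000] = 0.357149
  V(0,+0) = exp(-r*dt) * [p_u*0.357149 + p_m*0.000000 + p_d*0.000000] = 0.061492


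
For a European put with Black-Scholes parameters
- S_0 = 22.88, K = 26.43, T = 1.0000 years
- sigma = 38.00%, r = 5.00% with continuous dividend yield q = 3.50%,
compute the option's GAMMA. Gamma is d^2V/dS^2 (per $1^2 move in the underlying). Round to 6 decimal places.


Answer: Gamma = 0.043810

Derivation:
d1 = -0.1500962161; d2 = -0.5300962161
phi(d1) = 0.3944736358; exp(-qT) = 0.9656054163; exp(-rT) = 0.9512294245
Gamma = exp(-qT) * phi(d1) / (S * sigma * sqrt(T)) = 0.9656054163 * 0.3944736358 / (22.8800 * 0.3800 * 1.0000000000) = 0.043810


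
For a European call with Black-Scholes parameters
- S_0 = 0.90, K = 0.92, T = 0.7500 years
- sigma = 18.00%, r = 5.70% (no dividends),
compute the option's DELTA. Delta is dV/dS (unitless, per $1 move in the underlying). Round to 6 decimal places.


Answer: Delta = 0.583630

Derivation:
d1 = 0.2111889119; d2 = 0.0553043392
phi(d1) = 0.3901441817; exp(-qT) = 1.0000000000; exp(-rT) = 0.9581508979
N(d1) = 0.5836300687
Delta = exp(-qT) * N(d1) = 1.0000000000 * 0.5836300687 = 0.583630


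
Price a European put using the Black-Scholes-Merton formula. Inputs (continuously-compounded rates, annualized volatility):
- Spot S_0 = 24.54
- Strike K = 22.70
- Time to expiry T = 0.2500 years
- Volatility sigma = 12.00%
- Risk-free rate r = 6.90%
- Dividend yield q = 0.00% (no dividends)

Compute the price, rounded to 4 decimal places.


Answer: Price = 0.0337

Derivation:
d1 = (ln(S/K) + (r - q + 0.5*sigma^2) * T) / (sigma * sqrt(T)) = 1.61649191
d2 = d1 - sigma * sqrt(T) = 1.55649191
exp(-rT) = 0.98289793; exp(-qT) = 1.00000000
P = K * exp(-rT) * N(-d2) - S_0 * exp(-qT) * N(-d1)
N(-d1) = 0.05299400; N(-d2) = 0.05979558
P = 22.7000 * 0.98289793 * 0.05979558 - 24.5400 * 1.00000000 * 0.05299400 = 0.0337


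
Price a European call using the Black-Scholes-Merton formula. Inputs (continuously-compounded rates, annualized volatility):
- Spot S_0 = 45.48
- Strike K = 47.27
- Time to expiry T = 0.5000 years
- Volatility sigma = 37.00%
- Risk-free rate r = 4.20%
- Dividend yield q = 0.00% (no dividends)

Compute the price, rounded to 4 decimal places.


Answer: Price = 4.3824

Derivation:
d1 = (ln(S/K) + (r - q + 0.5*sigma^2) * T) / (sigma * sqrt(T)) = 0.06353192
d2 = d1 - sigma * sqrt(T) = -0.19809759
exp(-rT) = 0.97921896; exp(-qT) = 1.00000000
C = S_0 * exp(-qT) * N(d1) - K * exp(-rT) * N(d2)
N(d1) = 0.52532853; N(d2) = 0.42148435
C = 45.4800 * 1.00000000 * 0.52532853 - 47.2700 * 0.97921896 * 0.42148435 = 4.3824


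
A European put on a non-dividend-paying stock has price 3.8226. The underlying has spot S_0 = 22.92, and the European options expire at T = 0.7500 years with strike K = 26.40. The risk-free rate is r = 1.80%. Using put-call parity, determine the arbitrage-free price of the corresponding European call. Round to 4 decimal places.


Put-call parity: C - P = S_0 * exp(-qT) - K * exp(-rT).
S_0 * exp(-qT) = 22.9200 * 1.00000000 = 22.92000000
K * exp(-rT) = 26.4000 * 0.98659072 = 26.04599491
C = P + S*exp(-qT) - K*exp(-rT)
C = 3.8226 + 22.92000000 - 26.04599491 = 0.6966

Answer: Call price = 0.6966


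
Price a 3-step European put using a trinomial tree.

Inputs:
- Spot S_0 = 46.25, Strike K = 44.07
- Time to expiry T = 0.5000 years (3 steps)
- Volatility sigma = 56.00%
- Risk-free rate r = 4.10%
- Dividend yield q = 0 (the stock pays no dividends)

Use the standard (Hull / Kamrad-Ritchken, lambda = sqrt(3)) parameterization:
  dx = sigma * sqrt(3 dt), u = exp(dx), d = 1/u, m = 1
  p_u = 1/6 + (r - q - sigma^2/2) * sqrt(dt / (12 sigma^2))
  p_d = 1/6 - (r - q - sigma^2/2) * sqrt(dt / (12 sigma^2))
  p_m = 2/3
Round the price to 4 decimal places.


Answer: Price = V(0,0) = 5.2854

Derivation:
dt = T/N = 0.166667; dx = sigma*sqrt(3*dt) = 0.395980
u = exp(dx) = 1.485839; d = 1/u = 0.673020
p_u = 0.142297, p_m = 0.666667, p_d = 0.191037
Discount per step: exp(-r*dt) = 0.993190
Stock lattice S(k, j) with j the centered position index:
  k=0: S(0,+0) = 46.2500
  k=1: S(1,-1) = 31.1272; S(1,+0) = 46.2500; S(1,+1) = 68.7201
  k=2: S(2,-2) = 20.9492; S(2,-1) = 31.1272; S(2,+0) = 46.2500; S(2,+1) = 68.7201; S(2,+2) = 102.1070
  k=3: S(3,-3) = 14.0993; S(3,-2) = 20.9492; S(3,-1) = 31.1272; S(3,+0) = 46.2500; S(3,+1) = 68.7201; S(3,+2) = 102.1070; S(3,+3) = 151.7146
Terminal payoffs V(N, j) = max(K - S_T, 0):
  V(3,-3) = 29.970743; V(3,-2) = 23.120770; V(3,-1) = 12.942811; V(3,+0) = 0.000000; V(3,+1) = 0.000000; V(3,+2) = 0.000000; V(3,+3) = 0.000000
Backward induction: V(k, j) = exp(-r*dt) * [p_u * V(k+1, j+1) + p_m * V(k+1, j) + p_d * V(k+1, j-1)]
  V(2,-2) = exp(-r*dt) * [p_u*12.942811 + p_m*23.120770 + p_d*29.970743] = 22.824574
  V(2,-1) = exp(-r*dt) * [p_u*0.000000 + p_m*12.942811 + p_d*23.120770] = 12.956614
  V(2,+0) = exp(-r*dt) * [p_u*0.000000 + p_m*0.000000 + p_d*12.942811] = 2.455712
  V(2,+1) = exp(-r*dt) * [p_u*0.000000 + p_m*0.000000 + p_d*0.000000] = 0.000000
  V(2,+2) = exp(-r*dt) * [p_u*0.000000 + p_m*0.000000 + p_d*0.000000] = 0.000000
  V(1,-1) = exp(-r*dt) * [p_u*2.455712 + p_m*12.956614 + p_d*22.824574] = 13.256614
  V(1,+0) = exp(-r*dt) * [p_u*0.000000 + p_m*2.455712 + p_d*12.956614] = 4.084324
  V(1,+1) = exp(-r*dt) * [p_u*0.000000 + p_m*0.000000 + p_d*2.455712] = 0.465936
  V(0,+0) = exp(-r*dt) * [p_u*0.465936 + p_m*4.084324 + p_d*13.256614] = 5.285442


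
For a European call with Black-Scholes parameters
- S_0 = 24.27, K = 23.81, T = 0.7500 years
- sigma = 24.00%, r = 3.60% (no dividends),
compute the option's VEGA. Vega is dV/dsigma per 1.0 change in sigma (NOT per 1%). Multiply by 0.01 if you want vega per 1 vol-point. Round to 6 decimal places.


d1 = 0.3258918991; d2 = 0.1180458022
phi(d1) = 0.3783100059; exp(-qT) = 1.0000000000; exp(-rT) = 0.9733612415
Vega = S * exp(-qT) * phi(d1) * sqrt(T) = 24.2700 * 1.0000000000 * 0.3783100059 * 0.8660254038 = 7.951485

Answer: Vega = 7.951485


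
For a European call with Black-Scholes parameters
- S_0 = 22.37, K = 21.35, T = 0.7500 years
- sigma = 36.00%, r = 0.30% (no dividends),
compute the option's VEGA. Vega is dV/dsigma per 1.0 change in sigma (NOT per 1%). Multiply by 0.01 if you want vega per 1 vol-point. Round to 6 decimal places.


Answer: Vega = 7.359718

Derivation:
d1 = 0.3127924533; d2 = 0.0010233079
phi(d1) = 0.3798958691; exp(-qT) = 1.0000000000; exp(-rT) = 0.9977525294
Vega = S * exp(-qT) * phi(d1) * sqrt(T) = 22.3700 * 1.0000000000 * 0.3798958691 * 0.8660254038 = 7.359718


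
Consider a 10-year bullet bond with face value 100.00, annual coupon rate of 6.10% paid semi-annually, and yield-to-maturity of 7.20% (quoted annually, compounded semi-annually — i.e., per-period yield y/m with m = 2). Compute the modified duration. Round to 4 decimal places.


Answer: Modified duration = 7.2554

Derivation:
Coupon per period c = face * coupon_rate / m = 3.050000
Periods per year m = 2; per-period yield y/m = 0.036000
Number of cashflows N = 20
Cashflows (t years, CF_t, discount factor 1/(1+y/m)^(m*t), PV):
  t = 0.5000: CF_t = 3.050000, DF = 0.965251, PV = 2.944015
  t = 1.0000: CF_t = 3.050000, DF = 0.931709, PV = 2.841714
  t = 1.5000: CF_t = 3.050000, DF = 0.899333, PV = 2.742967
  t = 2.0000: CF_t = 3.050000, DF = 0.868082, PV = 2.647651
  t = 2.5000: CF_t = 3.050000, DF = 0.837917, PV = 2.555648
  t = 3.0000: CF_t = 3.050000, DF = 0.808801, PV = 2.466842
  t = 3.5000: CF_t = 3.050000, DF = 0.780696, PV = 2.381121
  t = 4.0000: CF_t = 3.050000, DF = 0.753567, PV = 2.298380
  t = 4.5000: CF_t = 3.050000, DF = 0.727381, PV = 2.218513
  t = 5.0000: CF_t = 3.050000, DF = 0.702106, PV = 2.141422
  t = 5.5000: CF_t = 3.050000, DF = 0.677708, PV = 2.067010
  t = 6.0000: CF_t = 3.050000, DF = 0.654158, PV = 1.995183
  t = 6.5000: CF_t = 3.050000, DF = 0.631427, PV = 1.925852
  t = 7.0000: CF_t = 3.050000, DF = 0.609486, PV = 1.858931
  t = 7.5000: CF_t = 3.050000, DF = 0.588307, PV = 1.794335
  t = 8.0000: CF_t = 3.050000, DF = 0.567863, PV = 1.731984
  t = 8.5000: CF_t = 3.050000, DF = 0.548131, PV = 1.671799
  t = 9.0000: CF_t = 3.050000, DF = 0.529084, PV = 1.613705
  t = 9.5000: CF_t = 3.050000, DF = 0.510699, PV = 1.557631
  t = 10.0000: CF_t = 103.050000, DF = 0.492952, PV = 50.798734
Price P = sum_t PV_t = 92.253438
First compute Macaulay numerator sum_t t * PV_t:
  t * PV_t at t = 0.5000: 1.472008
  t * PV_t at t = 1.0000: 2.841714
  t * PV_t at t = 1.5000: 4.114450
  t * PV_t at t = 2.0000: 5.295303
  t * PV_t at t = 2.5000: 6.389120
  t * PV_t at t = 3.0000: 7.400526
  t * PV_t at t = 3.5000: 8.333925
  t * PV_t at t = 4.0000: 9.193519
  t * PV_t at t = 4.5000: 9.983310
  t * PV_t at t = 5.0000: 10.707111
  t * PV_t at t = 5.5000: 11.368554
  t * PV_t at t = 6.0000: 11.971099
  t * PV_t at t = 6.5000: 12.518041
  t * PV_t at t = 7.0000: 13.012517
  t * PV_t at t = 7.5000: 13.457512
  t * PV_t at t = 8.0000: 13.855868
  t * PV_t at t = 8.5000: 14.210289
  t * PV_t at t = 9.0000: 14.523348
  t * PV_t at t = 9.5000: 14.797491
  t * PV_t at t = 10.0000: 507.987339
Macaulay duration D = 693.433044 / 92.253438 = 7.516609
Modified duration = D / (1 + y/m) = 7.516609 / (1 + 0.036000) = 7.255414


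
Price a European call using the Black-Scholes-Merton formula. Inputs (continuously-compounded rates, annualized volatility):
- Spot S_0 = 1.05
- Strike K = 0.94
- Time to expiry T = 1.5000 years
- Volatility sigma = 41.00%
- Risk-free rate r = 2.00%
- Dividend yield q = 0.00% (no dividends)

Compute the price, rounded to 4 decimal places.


d1 = (ln(S/K) + (r - q + 0.5*sigma^2) * T) / (sigma * sqrt(T)) = 0.53120186
d2 = d1 - sigma * sqrt(T) = 0.02905646
exp(-rT) = 0.97044553; exp(-qT) = 1.00000000
C = S_0 * exp(-qT) * N(d1) - K * exp(-rT) * N(d2)
N(d1) = 0.70236055; N(d2) = 0.51159022
C = 1.0500 * 1.00000000 * 0.70236055 - 0.9400 * 0.97044553 * 0.51159022 = 0.2708

Answer: Price = 0.2708


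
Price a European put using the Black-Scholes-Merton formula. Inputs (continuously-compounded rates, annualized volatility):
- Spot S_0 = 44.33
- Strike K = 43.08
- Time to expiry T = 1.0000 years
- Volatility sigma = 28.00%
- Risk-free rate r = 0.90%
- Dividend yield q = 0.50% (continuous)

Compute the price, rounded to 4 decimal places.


d1 = (ln(S/K) + (r - q + 0.5*sigma^2) * T) / (sigma * sqrt(T)) = 0.25643856
d2 = d1 - sigma * sqrt(T) = -0.02356144
exp(-rT) = 0.99104038; exp(-qT) = 0.99501248
P = K * exp(-rT) * N(-d2) - S_0 * exp(-qT) * N(-d1)
N(-d1) = 0.39880611; N(-d2) = 0.50939879
P = 43.0800 * 0.99104038 * 0.50939879 - 44.3300 * 0.99501248 * 0.39880611 = 4.1574

Answer: Price = 4.1574


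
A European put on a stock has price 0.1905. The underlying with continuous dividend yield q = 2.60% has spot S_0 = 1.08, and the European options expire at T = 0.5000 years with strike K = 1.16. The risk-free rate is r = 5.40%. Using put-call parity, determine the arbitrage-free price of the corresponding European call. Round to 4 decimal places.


Put-call parity: C - P = S_0 * exp(-qT) - K * exp(-rT).
S_0 * exp(-qT) = 1.0800 * 0.98708414 = 1.06605087
K * exp(-rT) = 1.1600 * 0.97336124 = 1.12909904
C = P + S*exp(-qT) - K*exp(-rT)
C = 0.1905 + 1.06605087 - 1.12909904 = 0.1275

Answer: Call price = 0.1275


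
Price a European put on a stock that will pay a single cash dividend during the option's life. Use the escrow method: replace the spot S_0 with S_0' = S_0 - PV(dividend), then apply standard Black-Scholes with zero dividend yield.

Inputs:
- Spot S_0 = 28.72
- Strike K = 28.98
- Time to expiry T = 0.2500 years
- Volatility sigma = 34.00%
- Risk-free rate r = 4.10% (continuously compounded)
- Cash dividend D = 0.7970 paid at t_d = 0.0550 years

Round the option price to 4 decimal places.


PV(D) = D * exp(-r * t_d) = 0.7970 * 0.99774754 = 0.79520479
S_0' = S_0 - PV(D) = 28.7200 - 0.79520479 = 27.92479521
d1 = (ln(S_0'/K) + (r + sigma^2/2)*T) / (sigma*sqrt(T)) = -0.07288780
d2 = d1 - sigma*sqrt(T) = -0.24288780
exp(-rT) = 0.98980235
N(-d1) = 0.52905230; N(-d2) = 0.59595384
P = K * exp(-rT) * N(-d2) - S_0' * N(-d1) = 28.9800 * 0.98980235 * 0.59595384 - 27.92479521 * 0.52905230 = 2.3209

Answer: Price = 2.3209


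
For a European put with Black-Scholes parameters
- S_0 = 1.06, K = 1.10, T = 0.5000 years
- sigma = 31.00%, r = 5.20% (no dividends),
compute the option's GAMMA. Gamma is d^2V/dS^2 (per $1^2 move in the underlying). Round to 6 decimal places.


Answer: Gamma = 1.713940

Derivation:
d1 = 0.0592314990; d2 = -0.1599716032
phi(d1) = 0.3982430752; exp(-qT) = 1.0000000000; exp(-rT) = 0.9743350896
Gamma = exp(-qT) * phi(d1) / (S * sigma * sqrt(T)) = 1.0000000000 * 0.3982430752 / (1.0600 * 0.3100 * 0.7071067812) = 1.713940


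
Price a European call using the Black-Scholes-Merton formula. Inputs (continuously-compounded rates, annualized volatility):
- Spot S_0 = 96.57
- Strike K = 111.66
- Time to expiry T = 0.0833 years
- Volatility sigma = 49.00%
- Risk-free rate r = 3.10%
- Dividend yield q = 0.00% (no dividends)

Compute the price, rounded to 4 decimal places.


Answer: Price = 1.2007

Derivation:
d1 = (ln(S/K) + (r - q + 0.5*sigma^2) * T) / (sigma * sqrt(T)) = -0.93767201
d2 = d1 - sigma * sqrt(T) = -1.07909453
exp(-rT) = 0.99742103; exp(-qT) = 1.00000000
C = S_0 * exp(-qT) * N(d1) - K * exp(-rT) * N(d2)
N(d1) = 0.17420650; N(d2) = 0.14027279
C = 96.5700 * 1.00000000 * 0.17420650 - 111.6600 * 0.99742103 * 0.14027279 = 1.2007


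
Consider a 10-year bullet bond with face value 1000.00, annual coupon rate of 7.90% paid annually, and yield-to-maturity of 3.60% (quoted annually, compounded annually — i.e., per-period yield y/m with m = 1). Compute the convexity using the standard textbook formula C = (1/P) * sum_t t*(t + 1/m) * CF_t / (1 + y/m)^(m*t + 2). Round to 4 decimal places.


Coupon per period c = face * coupon_rate / m = 79.000000
Periods per year m = 1; per-period yield y/m = 0.036000
Number of cashflows N = 10
Cashflows (t years, CF_t, discount factor 1/(1+y/m)^(m*t), PV):
  t = 1.0000: CF_t = 79.000000, DF = 0.965251, PV = 76.254826
  t = 2.0000: CF_t = 79.000000, DF = 0.931709, PV = 73.605045
  t = 3.0000: CF_t = 79.000000, DF = 0.899333, PV = 71.047340
  t = 4.0000: CF_t = 79.000000, DF = 0.868082, PV = 68.578514
  t = 5.0000: CF_t = 79.000000, DF = 0.837917, PV = 66.195477
  t = 6.0000: CF_t = 79.000000, DF = 0.808801, PV = 63.895248
  t = 7.0000: CF_t = 79.000000, DF = 0.780696, PV = 61.674950
  t = 8.0000: CF_t = 79.000000, DF = 0.753567, PV = 59.531805
  t = 9.0000: CF_t = 79.000000, DF = 0.727381, PV = 57.463132
  t = 10.0000: CF_t = 1079.000000, DF = 0.702106, PV = 757.571958
Price P = sum_t PV_t = 1355.818294
Convexity numerator sum_t t*(t + 1/m) * CF_t / (1+y/m)^(m*t + 2):
  t = 1.0000: term = 142.094681
  t = 2.0000: term = 411.471083
  t = 3.0000: term = 794.345721
  t = 4.0000: term = 1277.904956
  t = 5.0000: term = 1850.248489
  t = 6.0000: term = 2500.335796
  t = 7.0000: term = 3217.935387
  t = 8.0000: term = 3993.576735
  t = 9.0000: term = 4818.504748
  t = 10.0000: term = 77642.062745
Convexity = (1/P) * sum = 96648.480340 / 1355.818294 = 71.284243

Answer: Convexity = 71.2842


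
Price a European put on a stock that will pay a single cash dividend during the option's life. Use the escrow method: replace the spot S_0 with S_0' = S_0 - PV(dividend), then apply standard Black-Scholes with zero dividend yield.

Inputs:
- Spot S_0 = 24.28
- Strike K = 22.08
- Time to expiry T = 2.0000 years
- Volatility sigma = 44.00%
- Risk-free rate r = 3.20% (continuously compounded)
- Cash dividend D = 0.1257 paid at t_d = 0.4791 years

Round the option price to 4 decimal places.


Answer: Price = 3.9189

Derivation:
PV(D) = D * exp(-r * t_d) = 0.1257 * 0.98478572 = 0.12378757
S_0' = S_0 - PV(D) = 24.2800 - 0.12378757 = 24.15621243
d1 = (ln(S_0'/K) + (r + sigma^2/2)*T) / (sigma*sqrt(T)) = 0.55840443
d2 = d1 - sigma*sqrt(T) = -0.06384954
exp(-rT) = 0.93800500
N(-d1) = 0.28828413; N(-d2) = 0.52545498
P = K * exp(-rT) * N(-d2) - S_0' * N(-d1) = 22.0800 * 0.93800500 * 0.52545498 - 24.15621243 * 0.28828413 = 3.9189


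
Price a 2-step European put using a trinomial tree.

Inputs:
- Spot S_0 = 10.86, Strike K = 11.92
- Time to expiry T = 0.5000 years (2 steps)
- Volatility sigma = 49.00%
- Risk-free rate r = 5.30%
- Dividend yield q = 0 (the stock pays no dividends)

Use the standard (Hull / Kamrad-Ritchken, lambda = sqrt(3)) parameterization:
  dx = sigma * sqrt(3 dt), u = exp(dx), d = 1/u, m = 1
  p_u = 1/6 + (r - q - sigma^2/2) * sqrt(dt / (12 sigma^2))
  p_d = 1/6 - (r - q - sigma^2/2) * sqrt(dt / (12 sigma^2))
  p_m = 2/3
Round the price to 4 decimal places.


dt = T/N = 0.250000; dx = sigma*sqrt(3*dt) = 0.424352
u = exp(dx) = 1.528600; d = 1/u = 0.654193
p_u = 0.146916, p_m = 0.666667, p_d = 0.186417
Discount per step: exp(-r*dt) = 0.986837
Stock lattice S(k, j) with j the centered position index:
  k=0: S(0,+0) = 10.8600
  k=1: S(1,-1) = 7.1045; S(1,+0) = 10.8600; S(1,+1) = 16.6006
  k=2: S(2,-2) = 4.6477; S(2,-1) = 7.1045; S(2,+0) = 10.8600; S(2,+1) = 16.6006; S(2,+2) = 25.3757
Terminal payoffs V(N, j) = max(K - S_T, 0):
  V(2,-2) = 7.272258; V(2,-1) = 4.815461; V(2,+0) = 1.060000; V(2,+1) = 0.000000; V(2,+2) = 0.000000
Backward induction: V(k, j) = exp(-r*dt) * [p_u * V(k+1, j+1) + p_m * V(k+1, j) + p_d * V(k+1, j-1)]
  V(1,-1) = exp(-r*dt) * [p_u*1.060000 + p_m*4.815461 + p_d*7.272258] = 4.659563
  V(1,+0) = exp(-r*dt) * [p_u*0.000000 + p_m*1.060000 + p_d*4.815461] = 1.583235
  V(1,+1) = exp(-r*dt) * [p_u*0.000000 + p_m*0.000000 + p_d*1.060000] = 0.195001
  V(0,+0) = exp(-r*dt) * [p_u*0.195001 + p_m*1.583235 + p_d*4.659563] = 1.927059

Answer: Price = V(0,0) = 1.9271


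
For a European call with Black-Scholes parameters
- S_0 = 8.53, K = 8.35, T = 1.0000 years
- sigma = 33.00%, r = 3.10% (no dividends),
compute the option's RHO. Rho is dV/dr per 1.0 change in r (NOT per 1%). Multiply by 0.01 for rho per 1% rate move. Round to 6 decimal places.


d1 = 0.3235691595; d2 = -0.0064308405
phi(d1) = 0.3785954593; exp(-qT) = 1.0000000000; exp(-rT) = 0.9694755731
N(d2) = 0.4974344835
Rho = K*T*exp(-rT)*N(d2) = 8.3500 * 1.0000 * 0.9694755731 * 0.4974344835 = 4.026792

Answer: Rho = 4.026792


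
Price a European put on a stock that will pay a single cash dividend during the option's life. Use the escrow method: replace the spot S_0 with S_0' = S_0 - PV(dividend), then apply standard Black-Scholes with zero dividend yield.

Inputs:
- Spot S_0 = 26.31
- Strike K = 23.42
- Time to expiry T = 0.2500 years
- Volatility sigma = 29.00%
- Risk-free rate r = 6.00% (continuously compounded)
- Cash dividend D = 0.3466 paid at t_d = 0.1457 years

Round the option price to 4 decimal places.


Answer: Price = 0.4146

Derivation:
PV(D) = D * exp(-r * t_d) = 0.3466 * 0.99129610 = 0.34358323
S_0' = S_0 - PV(D) = 26.3100 - 0.34358323 = 25.96641677
d1 = (ln(S_0'/K) + (r + sigma^2/2)*T) / (sigma*sqrt(T)) = 0.88776677
d2 = d1 - sigma*sqrt(T) = 0.74276677
exp(-rT) = 0.98511194
N(-d1) = 0.18733311; N(-d2) = 0.22881145
P = K * exp(-rT) * N(-d2) - S_0' * N(-d1) = 23.4200 * 0.98511194 * 0.22881145 - 25.96641677 * 0.18733311 = 0.4146


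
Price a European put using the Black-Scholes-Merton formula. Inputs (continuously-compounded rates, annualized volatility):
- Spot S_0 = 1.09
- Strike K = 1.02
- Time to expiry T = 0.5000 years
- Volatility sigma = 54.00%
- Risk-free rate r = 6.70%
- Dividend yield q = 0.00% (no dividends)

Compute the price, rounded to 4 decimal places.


Answer: Price = 0.1107

Derivation:
d1 = (ln(S/K) + (r - q + 0.5*sigma^2) * T) / (sigma * sqrt(T)) = 0.45248305
d2 = d1 - sigma * sqrt(T) = 0.07064539
exp(-rT) = 0.96705491; exp(-qT) = 1.00000000
P = K * exp(-rT) * N(-d2) - S_0 * exp(-qT) * N(-d1)
N(-d1) = 0.32546052; N(-d2) = 0.47183999
P = 1.0200 * 0.96705491 * 0.47183999 - 1.0900 * 1.00000000 * 0.32546052 = 0.1107


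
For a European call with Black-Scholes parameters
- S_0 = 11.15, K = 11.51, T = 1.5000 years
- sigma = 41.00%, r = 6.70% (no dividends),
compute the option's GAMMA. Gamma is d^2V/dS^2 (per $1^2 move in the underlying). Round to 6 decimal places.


Answer: Gamma = 0.066089

Derivation:
d1 = 0.3879320138; d2 = -0.1142133835
phi(d1) = 0.3700252040; exp(-qT) = 1.0000000000; exp(-rT) = 0.9043851124
Gamma = exp(-qT) * phi(d1) / (S * sigma * sqrt(T)) = 1.0000000000 * 0.3700252040 / (11.1500 * 0.4100 * 1.2247448714) = 0.066089


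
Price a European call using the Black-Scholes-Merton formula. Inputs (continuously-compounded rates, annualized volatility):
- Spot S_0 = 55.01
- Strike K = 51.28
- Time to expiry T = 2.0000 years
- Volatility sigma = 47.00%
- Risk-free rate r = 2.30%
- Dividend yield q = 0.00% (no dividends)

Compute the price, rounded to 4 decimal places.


d1 = (ln(S/K) + (r - q + 0.5*sigma^2) * T) / (sigma * sqrt(T)) = 0.50718238
d2 = d1 - sigma * sqrt(T) = -0.15749799
exp(-rT) = 0.95504196; exp(-qT) = 1.00000000
C = S_0 * exp(-qT) * N(d1) - K * exp(-rT) * N(d2)
N(d1) = 0.69398657; N(d2) = 0.43742619
C = 55.0100 * 1.00000000 * 0.69398657 - 51.2800 * 0.95504196 * 0.43742619 = 16.7534

Answer: Price = 16.7534


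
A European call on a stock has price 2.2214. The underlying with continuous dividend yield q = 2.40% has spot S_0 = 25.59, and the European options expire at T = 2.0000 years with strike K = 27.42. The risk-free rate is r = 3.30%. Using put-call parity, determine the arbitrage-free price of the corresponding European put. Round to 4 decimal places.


Put-call parity: C - P = S_0 * exp(-qT) - K * exp(-rT).
S_0 * exp(-qT) = 25.5900 * 0.95313379 = 24.39069361
K * exp(-rT) = 27.4200 * 0.93613086 = 25.66870830
P = C - S*exp(-qT) + K*exp(-rT)
P = 2.2214 - 24.39069361 + 25.66870830 = 3.4994

Answer: Put price = 3.4994


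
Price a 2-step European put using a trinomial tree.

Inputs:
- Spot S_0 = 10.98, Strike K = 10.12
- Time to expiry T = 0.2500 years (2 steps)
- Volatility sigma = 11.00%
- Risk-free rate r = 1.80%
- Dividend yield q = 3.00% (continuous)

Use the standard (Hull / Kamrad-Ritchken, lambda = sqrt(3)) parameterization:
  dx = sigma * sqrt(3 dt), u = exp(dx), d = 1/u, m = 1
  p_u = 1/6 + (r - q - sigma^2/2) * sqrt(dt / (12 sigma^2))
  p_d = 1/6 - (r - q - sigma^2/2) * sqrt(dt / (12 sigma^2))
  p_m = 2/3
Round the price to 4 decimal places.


dt = T/N = 0.125000; dx = sigma*sqrt(3*dt) = 0.067361
u = exp(dx) = 1.069682; d = 1/u = 0.934858
p_u = 0.149919, p_m = 0.666667, p_d = 0.183414
Discount per step: exp(-r*dt) = 0.997753
Stock lattice S(k, j) with j the centered position index:
  k=0: S(0,+0) = 10.9800
  k=1: S(1,-1) = 10.2647; S(1,+0) = 10.9800; S(1,+1) = 11.7451
  k=2: S(2,-2) = 9.5961; S(2,-1) = 10.2647; S(2,+0) = 10.9800; S(2,+1) = 11.7451; S(2,+2) = 12.5635
Terminal payoffs V(N, j) = max(K - S_T, 0):
  V(2,-2) = 0.523931; V(2,-1) = 0.000000; V(2,+0) = 0.000000; V(2,+1) = 0.000000; V(2,+2) = 0.000000
Backward induction: V(k, j) = exp(-r*dt) * [p_u * V(k+1, j+1) + p_m * V(k+1, j) + p_d * V(k+1, j-1)]
  V(1,-1) = exp(-r*dt) * [p_u*0.000000 + p_m*0.000000 + p_d*0.523931] = 0.095880
  V(1,+0) = exp(-r*dt) * [p_u*0.000000 + p_m*0.000000 + p_d*0.000000] = 0.000000
  V(1,+1) = exp(-r*dt) * [p_u*0.000000 + p_m*0.000000 + p_d*0.000000] = 0.000000
  V(0,+0) = exp(-r*dt) * [p_u*0.000000 + p_m*0.000000 + p_d*0.095880] = 0.017546

Answer: Price = V(0,0) = 0.0175


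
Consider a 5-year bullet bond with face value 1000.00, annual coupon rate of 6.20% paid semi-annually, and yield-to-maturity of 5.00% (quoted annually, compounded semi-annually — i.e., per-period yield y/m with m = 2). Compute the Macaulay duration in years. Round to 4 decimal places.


Answer: Macaulay duration = 4.3938 years

Derivation:
Coupon per period c = face * coupon_rate / m = 31.000000
Periods per year m = 2; per-period yield y/m = 0.025000
Number of cashflows N = 10
Cashflows (t years, CF_t, discount factor 1/(1+y/m)^(m*t), PV):
  t = 0.5000: CF_t = 31.000000, DF = 0.975610, PV = 30.243902
  t = 1.0000: CF_t = 31.000000, DF = 0.951814, PV = 29.506246
  t = 1.5000: CF_t = 31.000000, DF = 0.928599, PV = 28.786582
  t = 2.0000: CF_t = 31.000000, DF = 0.905951, PV = 28.084470
  t = 2.5000: CF_t = 31.000000, DF = 0.883854, PV = 27.399483
  t = 3.0000: CF_t = 31.000000, DF = 0.862297, PV = 26.731203
  t = 3.5000: CF_t = 31.000000, DF = 0.841265, PV = 26.079222
  t = 4.0000: CF_t = 31.000000, DF = 0.820747, PV = 25.443144
  t = 4.5000: CF_t = 31.000000, DF = 0.800728, PV = 24.822579
  t = 5.0000: CF_t = 1031.000000, DF = 0.781198, PV = 805.415552
Price P = sum_t PV_t = 1052.512384
Macaulay numerator sum_t t * PV_t:
  t * PV_t at t = 0.5000: 15.121951
  t * PV_t at t = 1.0000: 29.506246
  t * PV_t at t = 1.5000: 43.179873
  t * PV_t at t = 2.0000: 56.168940
  t * PV_t at t = 2.5000: 68.498707
  t * PV_t at t = 3.0000: 80.193609
  t * PV_t at t = 3.5000: 91.277278
  t * PV_t at t = 4.0000: 101.772575
  t * PV_t at t = 4.5000: 111.701606
  t * PV_t at t = 5.0000: 4027.077761
Macaulay duration D = (sum_t t * PV_t) / P = 4624.498546 / 1052.512384 = 4.393771


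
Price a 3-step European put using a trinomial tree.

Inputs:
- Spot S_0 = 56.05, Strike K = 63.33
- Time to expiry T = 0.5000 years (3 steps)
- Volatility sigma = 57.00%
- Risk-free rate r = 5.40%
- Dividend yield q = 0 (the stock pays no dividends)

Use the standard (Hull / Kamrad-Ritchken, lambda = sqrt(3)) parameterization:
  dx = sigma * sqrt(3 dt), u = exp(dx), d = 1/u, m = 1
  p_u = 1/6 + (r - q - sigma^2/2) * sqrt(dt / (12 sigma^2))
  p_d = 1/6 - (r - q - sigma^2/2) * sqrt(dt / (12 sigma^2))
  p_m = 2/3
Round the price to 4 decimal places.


Answer: Price = V(0,0) = 12.5840

Derivation:
dt = T/N = 0.166667; dx = sigma*sqrt(3*dt) = 0.403051
u = exp(dx) = 1.496383; d = 1/u = 0.668278
p_u = 0.144244, p_m = 0.666667, p_d = 0.189089
Discount per step: exp(-r*dt) = 0.991040
Stock lattice S(k, j) with j the centered position index:
  k=0: S(0,+0) = 56.0500
  k=1: S(1,-1) = 37.4570; S(1,+0) = 56.0500; S(1,+1) = 83.8723
  k=2: S(2,-2) = 25.0317; S(2,-1) = 37.4570; S(2,+0) = 56.0500; S(2,+1) = 83.8723; S(2,+2) = 125.5050
  k=3: S(3,-3) = 16.7281; S(3,-2) = 25.0317; S(3,-1) = 37.4570; S(3,+0) = 56.0500; S(3,+1) = 83.8723; S(3,+2) = 125.5050; S(3,+3) = 187.8036
Terminal payoffs V(N, j) = max(K - S_T, 0):
  V(3,-3) = 46.601873; V(3,-2) = 38.298315; V(3,-1) = 25.873012; V(3,+0) = 7.280000; V(3,+1) = 0.000000; V(3,+2) = 0.000000; V(3,+3) = 0.000000
Backward induction: V(k, j) = exp(-r*dt) * [p_u * V(k+1, j+1) + p_m * V(k+1, j) + p_d * V(k+1, j-1)]
  V(2,-2) = exp(-r*dt) * [p_u*25.873012 + p_m*38.298315 + p_d*46.601873] = 37.735007
  V(2,-1) = exp(-r*dt) * [p_u*7.280000 + p_m*25.873012 + p_d*38.298315] = 25.311742
  V(2,+0) = exp(-r*dt) * [p_u*0.000000 + p_m*7.280000 + p_d*25.873012] = 9.658328
  V(2,+1) = exp(-r*dt) * [p_u*0.000000 + p_m*0.000000 + p_d*7.280000] = 1.364237
  V(2,+2) = exp(-r*dt) * [p_u*0.000000 + p_m*0.000000 + p_d*0.000000] = 0.000000
  V(1,-1) = exp(-r*dt) * [p_u*9.658328 + p_m*25.311742 + p_d*37.735007] = 25.175339
  V(1,+0) = exp(-r*dt) * [p_u*1.364237 + p_m*9.658328 + p_d*25.311742] = 11.319515
  V(1,+1) = exp(-r*dt) * [p_u*0.000000 + p_m*1.364237 + p_d*9.658328] = 2.711267
  V(0,+0) = exp(-r*dt) * [p_u*2.711267 + p_m*11.319515 + p_d*25.175339] = 12.584049
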